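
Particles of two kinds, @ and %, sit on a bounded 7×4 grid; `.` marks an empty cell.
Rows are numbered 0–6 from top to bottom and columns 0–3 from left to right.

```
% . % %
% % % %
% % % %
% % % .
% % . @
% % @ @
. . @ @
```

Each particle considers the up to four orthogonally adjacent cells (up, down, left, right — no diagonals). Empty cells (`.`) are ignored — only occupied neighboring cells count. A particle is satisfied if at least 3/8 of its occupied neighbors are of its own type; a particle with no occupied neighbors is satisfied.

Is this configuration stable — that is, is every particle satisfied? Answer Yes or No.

Row 0: (0,0)% 1/1 satisfied · (0,2)% 2/2 satisfied · (0,3)% 2/2 satisfied
Row 1: (1,0)% 3/3 satisfied · (1,1)% 3/3 satisfied · (1,2)% 4/4 satisfied · (1,3)% 3/3 satisfied
Row 2: (2,0)% 3/3 satisfied · (2,1)% 4/4 satisfied · (2,2)% 4/4 satisfied · (2,3)% 2/2 satisfied
Row 3: (3,0)% 3/3 satisfied · (3,1)% 4/4 satisfied · (3,2)% 2/2 satisfied
Row 4: (4,0)% 3/3 satisfied · (4,1)% 3/3 satisfied · (4,3)@ 1/1 satisfied
Row 5: (5,0)% 2/2 satisfied · (5,1)% 2/3 satisfied · (5,2)@ 2/3 satisfied · (5,3)@ 3/3 satisfied
Row 6: (6,2)@ 2/2 satisfied · (6,3)@ 2/2 satisfied
All meet the threshold, so the configuration is stable.

Yes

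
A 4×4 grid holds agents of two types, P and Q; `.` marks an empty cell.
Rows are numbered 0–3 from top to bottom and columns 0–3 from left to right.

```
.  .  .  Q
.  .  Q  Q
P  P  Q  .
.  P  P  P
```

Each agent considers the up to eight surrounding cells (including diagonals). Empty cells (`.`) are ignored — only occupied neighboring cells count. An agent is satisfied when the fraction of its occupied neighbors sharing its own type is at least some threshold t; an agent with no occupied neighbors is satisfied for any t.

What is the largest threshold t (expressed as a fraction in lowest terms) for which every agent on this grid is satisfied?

Row 0: (0,3)Q 2/2
Row 1: (1,2)Q 3/4 · (1,3)Q 3/3
Row 2: (2,0)P 2/2 · (2,1)P 3/5 · (2,2)Q 2/6
Row 3: (3,1)P 3/4 · (3,2)P 3/4 · (3,3)P 1/2
The smallest same-type fraction is 2/6 at (2,2), which reduces to 1/3. Any threshold above that leaves this agent unsatisfied.

1/3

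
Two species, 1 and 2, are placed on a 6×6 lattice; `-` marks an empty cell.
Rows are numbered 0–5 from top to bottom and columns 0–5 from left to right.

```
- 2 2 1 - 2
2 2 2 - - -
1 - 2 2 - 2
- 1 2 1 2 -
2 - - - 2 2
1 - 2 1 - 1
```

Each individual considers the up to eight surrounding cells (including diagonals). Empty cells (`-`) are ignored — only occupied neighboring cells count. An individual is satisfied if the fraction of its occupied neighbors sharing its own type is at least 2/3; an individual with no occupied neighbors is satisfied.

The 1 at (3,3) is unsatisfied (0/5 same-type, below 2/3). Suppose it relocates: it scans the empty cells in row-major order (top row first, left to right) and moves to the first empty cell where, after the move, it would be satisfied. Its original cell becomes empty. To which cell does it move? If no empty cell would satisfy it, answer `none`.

Vacating (3,3). Empty cells in order:
  (0,0): 0/3 same-type → still unsatisfied.
  (0,4): 1/2 same-type → still unsatisfied.
  (1,3): 1/5 same-type → still unsatisfied.
  (1,4): 1/4 same-type → still unsatisfied.
  (1,5): 0/2 same-type → still unsatisfied.
  (2,1): 2/7 same-type → still unsatisfied.
  (2,4): 0/3 same-type → still unsatisfied.
  (3,0): 2/3 same-type → satisfied — stop here.

(3,0)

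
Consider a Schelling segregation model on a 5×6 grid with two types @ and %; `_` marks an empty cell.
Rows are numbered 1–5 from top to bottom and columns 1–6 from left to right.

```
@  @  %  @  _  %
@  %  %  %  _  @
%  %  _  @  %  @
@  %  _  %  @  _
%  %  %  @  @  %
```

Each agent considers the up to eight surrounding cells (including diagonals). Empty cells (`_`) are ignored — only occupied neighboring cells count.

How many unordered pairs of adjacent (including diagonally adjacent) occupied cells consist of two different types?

Scan each occupied cell's neighbors to the right and below (and the two forward diagonals) so each pair is counted once.
From row 1: 8 unlike of 14 pairs (running 8/14).
From row 2: 6 unlike of 13 pairs (running 14/27).
From row 3: 6 unlike of 12 pairs (running 20/39).
From row 4: 7 unlike of 13 pairs (running 27/52).
From row 5: 2 unlike of 5 pairs (running 29/57).
Total adjacent occupied pairs: 57; unlike-type pairs: 29.

29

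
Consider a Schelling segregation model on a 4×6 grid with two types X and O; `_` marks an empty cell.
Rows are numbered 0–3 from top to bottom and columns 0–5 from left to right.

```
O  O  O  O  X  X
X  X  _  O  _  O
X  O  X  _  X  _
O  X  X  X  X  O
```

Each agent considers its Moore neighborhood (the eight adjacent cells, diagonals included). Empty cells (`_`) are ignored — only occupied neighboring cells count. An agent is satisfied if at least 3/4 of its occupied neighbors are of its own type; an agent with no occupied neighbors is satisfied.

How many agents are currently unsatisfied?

Row 0: (0,0)O 1/3 ✗ · (0,1)O 2/4 ✗ · (0,2)O 3/4 ✓ · (0,3)O 2/3 ✗ · (0,4)X 1/4 ✗ · (0,5)X 1/2 ✗
Row 1: (1,0)X 2/5 ✗ · (1,1)X 3/7 ✗ · (1,3)O 2/5 ✗ · (1,5)O 0/3 ✗
Row 2: (2,0)X 3/5 ✗ · (2,1)O 1/7 ✗ · (2,2)X 4/6 ✗ · (2,4)X 2/5 ✗
Row 3: (3,0)O 1/3 ✗ · (3,1)X 3/5 ✗ · (3,2)X 3/4 ✓ · (3,3)X 4/4 ✓ · (3,4)X 2/3 ✗ · (3,5)O 0/2 ✗
Unsatisfied: (0,0), (0,1), (0,3), (0,4), (0,5), (1,0), (1,1), (1,3), (1,5), (2,0), (2,1), (2,2), (2,4), (3,0), (3,1), (3,4), (3,5) — 17 in total.

17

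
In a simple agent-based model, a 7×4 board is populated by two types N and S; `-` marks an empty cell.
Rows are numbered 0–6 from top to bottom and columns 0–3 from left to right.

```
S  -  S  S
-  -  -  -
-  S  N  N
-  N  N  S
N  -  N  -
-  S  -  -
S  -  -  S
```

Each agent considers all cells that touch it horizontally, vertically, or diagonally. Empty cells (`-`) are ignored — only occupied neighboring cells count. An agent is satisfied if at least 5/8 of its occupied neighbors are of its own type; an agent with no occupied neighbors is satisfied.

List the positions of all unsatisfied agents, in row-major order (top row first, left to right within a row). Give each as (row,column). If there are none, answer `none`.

(2,1), (2,2), (3,3), (4,0), (4,2), (5,1)

Row 0: (0,0)S 0/0 ✓ · (0,2)S 1/1 ✓ · (0,3)S 1/1 ✓
Row 2: (2,1)S 0/3 ✗ · (2,2)N 3/5 ✗ · (2,3)N 2/3 ✓
Row 3: (3,1)N 4/5 ✓ · (3,2)N 4/6 ✓ · (3,3)S 0/4 ✗
Row 4: (4,0)N 1/2 ✗ · (4,2)N 2/4 ✗
Row 5: (5,1)S 1/3 ✗
Row 6: (6,0)S 1/1 ✓ · (6,3)S 0/0 ✓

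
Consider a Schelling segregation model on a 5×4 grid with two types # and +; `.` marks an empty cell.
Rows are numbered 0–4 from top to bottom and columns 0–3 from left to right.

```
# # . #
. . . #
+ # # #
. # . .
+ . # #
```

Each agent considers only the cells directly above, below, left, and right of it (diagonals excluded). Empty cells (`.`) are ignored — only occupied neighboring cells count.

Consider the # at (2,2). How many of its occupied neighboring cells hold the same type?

Occupied neighbors of (2,2): (2,1)=#, (2,3)=#.
Same type (#): 2 of 2.

2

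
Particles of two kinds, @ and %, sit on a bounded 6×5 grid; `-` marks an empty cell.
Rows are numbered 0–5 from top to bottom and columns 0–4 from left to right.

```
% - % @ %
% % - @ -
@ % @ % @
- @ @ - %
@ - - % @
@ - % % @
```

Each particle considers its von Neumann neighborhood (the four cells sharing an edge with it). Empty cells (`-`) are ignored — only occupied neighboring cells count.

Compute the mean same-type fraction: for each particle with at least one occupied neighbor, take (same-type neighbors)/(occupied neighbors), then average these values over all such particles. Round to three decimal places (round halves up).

(0,0)% 1/1
(0,2)% 0/1
(0,3)@ 1/3
(0,4)% 0/1
(1,0)% 2/3
(1,1)% 2/2
(1,3)@ 1/2
(2,0)@ 0/2
(2,1)% 1/4
(2,2)@ 1/3
(2,3)% 0/3
(2,4)@ 0/2
(3,1)@ 1/2
(3,2)@ 2/2
(3,4)% 0/2
(4,0)@ 1/1
(4,3)% 1/2
(4,4)@ 1/3
(5,0)@ 1/1
(5,2)% 1/1
(5,3)% 2/3
(5,4)@ 1/2
Sum over 22 particles: 1/1 + 0/1 + 1/3 + 0/1 + 2/3 + 2/2 + 1/2 + 0/2 + 1/4 + 1/3 + 0/3 + 0/2 + 1/2 + 2/2 + 0/2 + 1/1 + 1/2 + 1/3 + 1/1 + 1/1 + 2/3 + 1/2 = 127/12; mean = 127/12 ÷ 22 = 127/264 = 0.481060… → 0.481.

0.481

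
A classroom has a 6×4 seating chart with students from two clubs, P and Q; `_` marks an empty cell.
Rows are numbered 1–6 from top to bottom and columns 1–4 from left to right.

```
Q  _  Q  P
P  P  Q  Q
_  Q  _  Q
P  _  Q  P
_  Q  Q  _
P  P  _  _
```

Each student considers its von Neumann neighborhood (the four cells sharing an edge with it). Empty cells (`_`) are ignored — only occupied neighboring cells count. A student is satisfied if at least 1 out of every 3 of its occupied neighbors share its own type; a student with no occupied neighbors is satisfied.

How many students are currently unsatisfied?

4

(1,1)Q 0/1 ✗
(1,3)Q 1/2 ✓
(1,4)P 0/2 ✗
(2,1)P 1/2 ✓
(2,2)P 1/3 ✓
(2,3)Q 2/3 ✓
(2,4)Q 2/3 ✓
(3,2)Q 0/1 ✗
(3,4)Q 1/2 ✓
(4,1)P 0/0 ✓
(4,3)Q 1/2 ✓
(4,4)P 0/2 ✗
(5,2)Q 1/2 ✓
(5,3)Q 2/2 ✓
(6,1)P 1/1 ✓
(6,2)P 1/2 ✓
Unsatisfied: (1,1), (1,4), (3,2), (4,4) — 4 in total.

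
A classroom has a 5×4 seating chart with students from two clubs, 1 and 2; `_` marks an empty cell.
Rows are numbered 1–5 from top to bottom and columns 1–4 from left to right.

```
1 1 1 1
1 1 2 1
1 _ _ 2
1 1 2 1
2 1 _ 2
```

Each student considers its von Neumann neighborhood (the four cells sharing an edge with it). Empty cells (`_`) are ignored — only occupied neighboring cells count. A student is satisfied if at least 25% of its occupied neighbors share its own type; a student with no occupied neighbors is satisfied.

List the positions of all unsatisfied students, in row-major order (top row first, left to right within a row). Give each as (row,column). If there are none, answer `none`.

(2,3), (3,4), (4,3), (4,4), (5,1), (5,4)

(1,1)1 2/2 ok
(1,2)1 3/3 ok
(1,3)1 2/3 ok
(1,4)1 2/2 ok
(2,1)1 3/3 ok
(2,2)1 2/3 ok
(2,3)2 0/3 unhappy
(2,4)1 1/3 ok
(3,1)1 2/2 ok
(3,4)2 0/2 unhappy
(4,1)1 2/3 ok
(4,2)1 2/3 ok
(4,3)2 0/2 unhappy
(4,4)1 0/3 unhappy
(5,1)2 0/2 unhappy
(5,2)1 1/2 ok
(5,4)2 0/1 unhappy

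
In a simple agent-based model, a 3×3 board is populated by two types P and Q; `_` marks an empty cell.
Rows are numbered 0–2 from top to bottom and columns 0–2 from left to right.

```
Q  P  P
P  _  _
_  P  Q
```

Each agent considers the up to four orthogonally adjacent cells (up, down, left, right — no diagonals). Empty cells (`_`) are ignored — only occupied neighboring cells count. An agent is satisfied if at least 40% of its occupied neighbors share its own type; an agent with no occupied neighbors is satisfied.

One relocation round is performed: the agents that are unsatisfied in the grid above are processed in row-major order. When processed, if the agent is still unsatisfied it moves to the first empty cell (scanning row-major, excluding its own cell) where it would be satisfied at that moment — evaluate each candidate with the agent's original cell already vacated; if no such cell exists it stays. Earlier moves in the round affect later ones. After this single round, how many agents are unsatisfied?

0

Initially unsatisfied (in order): (0,0), (1,0), (2,1), (2,2).
  (0,0) → (1,2).
  (1,0): now satisfied by earlier moves; stays.
  (2,1) → (0,0).
  (2,2): now satisfied by earlier moves; stays.
Resulting grid:
P P P
P _ Q
_ _ Q
All satisfied now.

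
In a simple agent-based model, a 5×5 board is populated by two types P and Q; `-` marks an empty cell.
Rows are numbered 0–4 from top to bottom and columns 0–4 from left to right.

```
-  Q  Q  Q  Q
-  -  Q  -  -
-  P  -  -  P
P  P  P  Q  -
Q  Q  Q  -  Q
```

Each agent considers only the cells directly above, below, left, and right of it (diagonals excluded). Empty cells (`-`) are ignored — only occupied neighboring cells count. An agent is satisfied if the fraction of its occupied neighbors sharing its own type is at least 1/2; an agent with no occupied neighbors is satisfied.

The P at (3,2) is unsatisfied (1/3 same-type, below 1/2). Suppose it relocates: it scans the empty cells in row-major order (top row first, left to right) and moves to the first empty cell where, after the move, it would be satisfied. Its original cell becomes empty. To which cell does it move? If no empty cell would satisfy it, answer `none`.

Vacating (3,2). Empty cells in order:
  (0,0): 0/1 same-type → still unsatisfied.
  (1,0): 0/0 same-type → satisfied — stop here.

(1,0)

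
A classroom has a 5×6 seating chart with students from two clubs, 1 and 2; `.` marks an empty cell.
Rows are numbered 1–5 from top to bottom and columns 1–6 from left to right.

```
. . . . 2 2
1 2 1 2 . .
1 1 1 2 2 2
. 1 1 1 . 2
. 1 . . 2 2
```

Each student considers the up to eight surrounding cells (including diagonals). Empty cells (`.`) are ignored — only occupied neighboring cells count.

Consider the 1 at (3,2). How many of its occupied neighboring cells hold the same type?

6

Occupied neighbors of (3,2): (2,1)=1, (2,2)=2, (2,3)=1, (3,1)=1, (3,3)=1, (4,2)=1, (4,3)=1.
Same type (1): 6 of 7.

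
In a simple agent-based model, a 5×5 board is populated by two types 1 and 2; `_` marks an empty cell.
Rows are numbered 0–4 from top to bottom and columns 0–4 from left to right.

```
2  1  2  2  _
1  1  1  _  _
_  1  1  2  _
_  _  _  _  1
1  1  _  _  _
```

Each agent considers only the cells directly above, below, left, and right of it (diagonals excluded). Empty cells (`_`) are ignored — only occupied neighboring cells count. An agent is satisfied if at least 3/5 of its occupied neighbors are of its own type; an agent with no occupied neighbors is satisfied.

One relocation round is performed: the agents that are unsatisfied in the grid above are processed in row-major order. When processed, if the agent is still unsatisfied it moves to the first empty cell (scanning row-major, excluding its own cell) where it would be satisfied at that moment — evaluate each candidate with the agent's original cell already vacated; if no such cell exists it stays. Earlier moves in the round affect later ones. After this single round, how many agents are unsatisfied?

0

Initially unsatisfied (in order): (0,0), (0,1), (0,2), (1,0), (2,3).
  (0,0) → (0,4).
  (0,1) → (0,0).
  (0,2) → (1,3).
  (1,0): now satisfied by earlier moves; stays.
  (2,3) → (1,4).
Resulting grid:
1 _ _ 2 2
1 1 1 2 2
_ 1 1 _ _
_ _ _ _ 1
1 1 _ _ _
All satisfied now.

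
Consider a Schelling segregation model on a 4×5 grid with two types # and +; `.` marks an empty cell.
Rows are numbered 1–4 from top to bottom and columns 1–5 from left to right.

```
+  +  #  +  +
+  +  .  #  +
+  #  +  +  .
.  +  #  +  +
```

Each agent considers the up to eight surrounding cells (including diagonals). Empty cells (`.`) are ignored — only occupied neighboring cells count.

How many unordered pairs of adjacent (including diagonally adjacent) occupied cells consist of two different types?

Scan each occupied cell's neighbors to the right and below (and the two forward diagonals) so each pair is counted once.
From row 1: 5 unlike of 14 pairs (running 5/14).
From row 2: 5 unlike of 10 pairs (running 10/24).
From row 3: 5 unlike of 12 pairs (running 15/36).
From row 4: 2 unlike of 3 pairs (running 17/39).
Total adjacent occupied pairs: 39; unlike-type pairs: 17.

17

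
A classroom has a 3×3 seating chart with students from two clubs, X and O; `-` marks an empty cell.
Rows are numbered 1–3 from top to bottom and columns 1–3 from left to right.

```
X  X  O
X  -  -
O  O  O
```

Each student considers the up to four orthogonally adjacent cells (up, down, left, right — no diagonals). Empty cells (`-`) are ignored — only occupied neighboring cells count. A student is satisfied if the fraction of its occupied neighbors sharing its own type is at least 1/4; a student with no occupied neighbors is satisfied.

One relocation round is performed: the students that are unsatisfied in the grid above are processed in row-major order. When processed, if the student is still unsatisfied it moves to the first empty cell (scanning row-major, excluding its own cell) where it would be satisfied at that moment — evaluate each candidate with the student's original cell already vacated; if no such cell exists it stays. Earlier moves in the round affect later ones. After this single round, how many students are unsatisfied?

0

Initially unsatisfied (in order): (1,3).
  (1,3) → (2,2).
Resulting grid:
X X -
X O -
O O O
All satisfied now.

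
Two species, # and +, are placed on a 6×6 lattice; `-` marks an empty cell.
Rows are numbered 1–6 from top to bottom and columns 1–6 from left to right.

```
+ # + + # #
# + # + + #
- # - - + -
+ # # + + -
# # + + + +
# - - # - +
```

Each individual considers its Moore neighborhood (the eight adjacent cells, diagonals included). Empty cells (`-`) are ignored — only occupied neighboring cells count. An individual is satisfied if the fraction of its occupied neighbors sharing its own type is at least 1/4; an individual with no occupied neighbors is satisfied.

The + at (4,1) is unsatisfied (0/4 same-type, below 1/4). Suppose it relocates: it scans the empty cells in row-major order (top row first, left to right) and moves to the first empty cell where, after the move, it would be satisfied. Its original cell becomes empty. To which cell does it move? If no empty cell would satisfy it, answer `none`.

(3,1)

Vacating (4,1). Empty cells in order:
  (3,1): 1/4 same-type → satisfied — stop here.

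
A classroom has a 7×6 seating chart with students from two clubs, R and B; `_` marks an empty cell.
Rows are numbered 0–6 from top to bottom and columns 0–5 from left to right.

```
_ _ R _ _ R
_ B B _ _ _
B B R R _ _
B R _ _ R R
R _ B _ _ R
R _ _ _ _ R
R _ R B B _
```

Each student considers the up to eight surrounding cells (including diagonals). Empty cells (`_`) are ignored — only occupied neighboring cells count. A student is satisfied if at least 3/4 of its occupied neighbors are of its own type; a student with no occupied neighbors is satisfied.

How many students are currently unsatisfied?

14

(0,2)R 0/2 ✗
(0,5)R 0/0 ✓
(1,1)B 3/5 ✗
(1,2)B 2/5 ✗
(2,0)B 3/4 ✓
(2,1)B 4/6 ✗
(2,2)R 2/5 ✗
(2,3)R 2/3 ✗
(3,0)B 2/4 ✗
(3,1)R 2/6 ✗
(3,4)R 3/3 ✓
(3,5)R 2/2 ✓
(4,0)R 2/3 ✗
(4,2)B 0/1 ✗
(4,5)R 3/3 ✓
(5,0)R 2/2 ✓
(5,5)R 1/2 ✗
(6,0)R 1/1 ✓
(6,2)R 0/1 ✗
(6,3)B 1/2 ✗
(6,4)B 1/2 ✗
Unsatisfied: (0,2), (1,1), (1,2), (2,1), (2,2), (2,3), (3,0), (3,1), (4,0), (4,2), (5,5), (6,2), (6,3), (6,4) — 14 in total.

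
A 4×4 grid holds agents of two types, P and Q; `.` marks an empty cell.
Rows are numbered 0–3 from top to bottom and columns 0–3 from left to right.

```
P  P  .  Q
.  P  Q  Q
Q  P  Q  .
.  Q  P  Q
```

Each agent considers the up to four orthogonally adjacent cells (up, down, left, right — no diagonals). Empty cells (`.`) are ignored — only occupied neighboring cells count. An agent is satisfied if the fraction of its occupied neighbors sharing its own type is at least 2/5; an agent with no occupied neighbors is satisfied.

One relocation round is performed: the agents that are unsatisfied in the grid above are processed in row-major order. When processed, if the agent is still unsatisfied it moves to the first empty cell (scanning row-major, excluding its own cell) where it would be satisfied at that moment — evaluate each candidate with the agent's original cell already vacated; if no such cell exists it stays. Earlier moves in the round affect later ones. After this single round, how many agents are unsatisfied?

Initially unsatisfied (in order): (2,0), (2,1), (2,2), (3,1), (3,2), (3,3).
  (2,0) → (0,2).
  (2,1) → (1,0).
  (2,2): now satisfied by earlier moves; stays.
  (3,1) → (2,1).
  (3,2) → (2,0).
  (3,3): now satisfied by earlier moves; stays.
Resulting grid:
P P Q Q
P P Q Q
P Q Q .
. . . Q
Unsatisfied now: (2,1).

1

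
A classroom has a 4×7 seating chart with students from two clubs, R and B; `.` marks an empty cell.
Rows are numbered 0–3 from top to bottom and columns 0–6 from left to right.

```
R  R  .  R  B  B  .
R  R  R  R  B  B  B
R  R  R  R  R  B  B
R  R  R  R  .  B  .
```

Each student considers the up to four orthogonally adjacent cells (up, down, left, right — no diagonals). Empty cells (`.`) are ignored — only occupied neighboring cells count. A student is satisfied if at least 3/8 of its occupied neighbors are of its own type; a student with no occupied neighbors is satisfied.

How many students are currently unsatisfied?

1

(0,0)R 2/2 ✓
(0,1)R 2/2 ✓
(0,3)R 1/2 ✓
(0,4)B 2/3 ✓
(0,5)B 2/2 ✓
(1,0)R 3/3 ✓
(1,1)R 4/4 ✓
(1,2)R 3/3 ✓
(1,3)R 3/4 ✓
(1,4)B 2/4 ✓
(1,5)B 4/4 ✓
(1,6)B 2/2 ✓
(2,0)R 3/3 ✓
(2,1)R 4/4 ✓
(2,2)R 4/4 ✓
(2,3)R 4/4 ✓
(2,4)R 1/3 ✗
(2,5)B 3/4 ✓
(2,6)B 2/2 ✓
(3,0)R 2/2 ✓
(3,1)R 3/3 ✓
(3,2)R 3/3 ✓
(3,3)R 2/2 ✓
(3,5)B 1/1 ✓
Unsatisfied: (2,4) — 1 in total.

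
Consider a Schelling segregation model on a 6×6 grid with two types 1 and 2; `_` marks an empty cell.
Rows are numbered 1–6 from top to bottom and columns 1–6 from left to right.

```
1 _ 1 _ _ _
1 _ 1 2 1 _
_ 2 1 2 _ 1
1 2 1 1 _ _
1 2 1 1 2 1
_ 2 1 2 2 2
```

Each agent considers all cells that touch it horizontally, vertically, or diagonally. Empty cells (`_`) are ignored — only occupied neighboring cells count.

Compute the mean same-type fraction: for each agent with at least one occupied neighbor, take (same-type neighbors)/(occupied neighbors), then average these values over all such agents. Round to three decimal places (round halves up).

0.433

Row 1: (1,1)1 1/1 · (1,3)1 1/2
Row 2: (2,1)1 1/2 · (2,3)1 2/5 · (2,4)2 1/5 · (2,5)1 1/3
Row 3: (3,2)2 1/6 · (3,3)1 3/7 · (3,4)2 1/6 · (3,6)1 1/1
Row 4: (4,1)1 1/4 · (4,2)2 2/7 · (4,3)1 4/8 · (4,4)1 4/6
Row 5: (5,1)1 1/4 · (5,2)2 2/7 · (5,3)1 4/8 · (5,4)1 4/7 · (5,5)2 3/6 · (5,6)1 0/3
Row 6: (6,2)2 1/4 · (6,3)1 2/5 · (6,4)2 2/5 · (6,5)2 3/5 · (6,6)2 2/3
Sum over 25 agents: 1/1 + 1/2 + 1/2 + 2/5 + 1/5 + 1/3 + 1/6 + 3/7 + 1/6 + 1/1 + 1/4 + 2/7 + 4/8 + 4/6 + 1/4 + 2/7 + 4/8 + 4/7 + 3/6 + 0/3 + 1/4 + 2/5 + 2/5 + 3/5 + 2/3 = 303/28; mean = 303/28 ÷ 25 = 303/700 = 0.432857… → 0.433.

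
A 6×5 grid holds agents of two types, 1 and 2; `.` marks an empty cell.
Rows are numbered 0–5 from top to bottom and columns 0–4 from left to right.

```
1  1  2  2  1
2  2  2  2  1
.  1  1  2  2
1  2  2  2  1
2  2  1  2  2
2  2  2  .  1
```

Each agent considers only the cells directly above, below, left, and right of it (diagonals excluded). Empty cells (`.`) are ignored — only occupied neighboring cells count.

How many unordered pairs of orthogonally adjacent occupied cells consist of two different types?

21

Scan each occupied cell's neighbors to the right and below so each pair is counted once.
From row 0: 4 unlike of 9 pairs (running 4/9).
From row 1: 4 unlike of 8 pairs (running 8/17).
From row 2: 4 unlike of 7 pairs (running 12/24).
From row 3: 5 unlike of 9 pairs (running 17/33).
From row 4: 4 unlike of 8 pairs (running 21/41).
From row 5: 0 unlike of 2 pairs (running 21/43).
Total adjacent occupied pairs: 43; unlike-type pairs: 21.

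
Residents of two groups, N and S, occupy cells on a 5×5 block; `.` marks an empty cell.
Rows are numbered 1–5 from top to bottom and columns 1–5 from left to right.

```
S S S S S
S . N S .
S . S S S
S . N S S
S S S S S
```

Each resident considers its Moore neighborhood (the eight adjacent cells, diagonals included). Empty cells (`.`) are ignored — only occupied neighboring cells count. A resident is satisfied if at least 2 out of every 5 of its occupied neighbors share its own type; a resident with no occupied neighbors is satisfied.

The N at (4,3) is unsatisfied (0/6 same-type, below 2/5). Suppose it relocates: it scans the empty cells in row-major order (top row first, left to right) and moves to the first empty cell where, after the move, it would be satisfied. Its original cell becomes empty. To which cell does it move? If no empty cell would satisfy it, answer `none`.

Vacating (4,3). Empty cells in order:
  (2,2): 1/7 same-type → still unsatisfied.
  (2,5): 0/5 same-type → still unsatisfied.
  (3,2): 1/5 same-type → still unsatisfied.
  (4,2): 0/6 same-type → still unsatisfied.

none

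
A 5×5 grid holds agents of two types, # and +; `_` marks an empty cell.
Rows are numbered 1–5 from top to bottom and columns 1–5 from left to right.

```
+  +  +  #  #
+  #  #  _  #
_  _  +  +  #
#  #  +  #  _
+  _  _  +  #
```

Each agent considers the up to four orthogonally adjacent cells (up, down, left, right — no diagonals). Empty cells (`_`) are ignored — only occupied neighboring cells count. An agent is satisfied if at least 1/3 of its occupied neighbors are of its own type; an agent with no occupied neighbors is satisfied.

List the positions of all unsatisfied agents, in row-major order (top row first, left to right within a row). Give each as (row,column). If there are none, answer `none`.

(4,4), (5,1), (5,4), (5,5)

Row 1: (1,1)+ 2/2 ✓ · (1,2)+ 2/3 ✓ · (1,3)+ 1/3 ✓ · (1,4)# 1/2 ✓ · (1,5)# 2/2 ✓
Row 2: (2,1)+ 1/2 ✓ · (2,2)# 1/3 ✓ · (2,3)# 1/3 ✓ · (2,5)# 2/2 ✓
Row 3: (3,3)+ 2/3 ✓ · (3,4)+ 1/3 ✓ · (3,5)# 1/2 ✓
Row 4: (4,1)# 1/2 ✓ · (4,2)# 1/2 ✓ · (4,3)+ 1/3 ✓ · (4,4)# 0/3 ✗
Row 5: (5,1)+ 0/1 ✗ · (5,4)+ 0/2 ✗ · (5,5)# 0/1 ✗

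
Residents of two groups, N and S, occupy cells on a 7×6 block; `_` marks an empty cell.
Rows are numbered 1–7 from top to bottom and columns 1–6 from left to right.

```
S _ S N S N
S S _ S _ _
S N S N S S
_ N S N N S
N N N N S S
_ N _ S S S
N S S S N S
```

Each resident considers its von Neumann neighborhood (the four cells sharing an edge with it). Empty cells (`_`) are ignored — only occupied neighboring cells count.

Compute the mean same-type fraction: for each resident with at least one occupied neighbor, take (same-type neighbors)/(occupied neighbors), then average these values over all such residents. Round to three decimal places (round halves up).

(1,1)S 1/1
(1,3)S 0/1
(1,4)N 0/3
(1,5)S 0/2
(1,6)N 0/1
(2,1)S 3/3
(2,2)S 1/2
(2,4)S 0/2
(3,1)S 1/2
(3,2)N 1/4
(3,3)S 1/3
(3,4)N 1/4
(3,5)S 1/3
(3,6)S 2/2
(4,2)N 2/3
(4,3)S 1/4
(4,4)N 3/4
(4,5)N 1/4
(4,6)S 2/3
(5,1)N 1/1
(5,2)N 4/4
(5,3)N 2/3
(5,4)N 2/4
(5,5)S 2/4
(5,6)S 3/3
(6,2)N 1/2
(6,4)S 2/3
(6,5)S 3/4
(6,6)S 3/3
(7,1)N 0/1
(7,2)S 1/3
(7,3)S 2/2
(7,4)S 2/3
(7,5)N 0/3
(7,6)S 1/2
Sum over 35 residents: 1/1 + 0/1 + 0/3 + 0/2 + 0/1 + 3/3 + 1/2 + 0/2 + 1/2 + 1/4 + 1/3 + 1/4 + 1/3 + 2/2 + 2/3 + 1/4 + 3/4 + 1/4 + 2/3 + 1/1 + 4/4 + 2/3 + 2/4 + 2/4 + 3/3 + 1/2 + 2/3 + 3/4 + 3/3 + 0/1 + 1/3 + 2/2 + 2/3 + 0/3 + 1/2 = 107/6; mean = 107/6 ÷ 35 = 107/210 = 0.509523… → 0.510.

0.510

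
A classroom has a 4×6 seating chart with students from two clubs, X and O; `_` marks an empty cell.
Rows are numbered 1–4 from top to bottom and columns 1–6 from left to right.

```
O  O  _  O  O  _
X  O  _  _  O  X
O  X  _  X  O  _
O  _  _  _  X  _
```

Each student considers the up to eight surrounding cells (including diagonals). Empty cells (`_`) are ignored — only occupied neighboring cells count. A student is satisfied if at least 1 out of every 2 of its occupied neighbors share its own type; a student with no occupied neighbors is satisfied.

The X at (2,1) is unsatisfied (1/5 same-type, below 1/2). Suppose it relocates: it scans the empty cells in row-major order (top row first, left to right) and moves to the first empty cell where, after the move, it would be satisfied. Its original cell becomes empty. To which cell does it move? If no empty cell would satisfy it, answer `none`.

(3,3)

Vacating (2,1). Empty cells in order:
  (1,3): 0/3 same-type → still unsatisfied.
  (1,6): 1/3 same-type → still unsatisfied.
  (2,3): 2/5 same-type → still unsatisfied.
  (2,4): 1/5 same-type → still unsatisfied.
  (3,3): 2/3 same-type → satisfied — stop here.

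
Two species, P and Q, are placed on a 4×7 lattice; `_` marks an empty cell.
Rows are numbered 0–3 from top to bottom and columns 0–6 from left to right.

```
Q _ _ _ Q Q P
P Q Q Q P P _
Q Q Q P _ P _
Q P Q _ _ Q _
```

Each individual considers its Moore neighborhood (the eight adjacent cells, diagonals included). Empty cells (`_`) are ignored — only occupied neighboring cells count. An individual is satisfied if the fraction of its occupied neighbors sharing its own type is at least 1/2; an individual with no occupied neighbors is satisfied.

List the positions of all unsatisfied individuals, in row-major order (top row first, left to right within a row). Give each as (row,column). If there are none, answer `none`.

Row 0: (0,0)Q 1/2 satisfied · (0,4)Q 2/4 satisfied · (0,5)Q 1/4 not · (0,6)P 1/2 satisfied
Row 1: (1,0)P 0/4 not · (1,1)Q 5/6 satisfied · (1,2)Q 4/5 satisfied · (1,3)Q 3/5 satisfied · (1,4)P 3/6 satisfied · (1,5)P 3/5 satisfied
Row 2: (2,0)Q 3/5 satisfied · (2,1)Q 6/8 satisfied · (2,2)Q 5/7 satisfied · (2,3)P 1/5 not · (2,5)P 2/3 satisfied
Row 3: (3,0)Q 2/3 satisfied · (3,1)P 0/5 not · (3,2)Q 2/4 satisfied · (3,5)Q 0/1 not

(0,5), (1,0), (2,3), (3,1), (3,5)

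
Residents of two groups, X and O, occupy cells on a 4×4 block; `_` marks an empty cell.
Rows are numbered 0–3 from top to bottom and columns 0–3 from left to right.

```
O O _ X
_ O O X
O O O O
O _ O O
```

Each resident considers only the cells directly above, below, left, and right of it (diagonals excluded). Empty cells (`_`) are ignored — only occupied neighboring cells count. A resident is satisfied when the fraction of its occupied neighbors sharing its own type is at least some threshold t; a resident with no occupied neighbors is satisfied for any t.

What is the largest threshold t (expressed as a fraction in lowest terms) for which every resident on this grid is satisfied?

Row 0: (0,0)O 1/1 · (0,1)O 2/2 · (0,3)X 1/1
Row 1: (1,1)O 3/3 · (1,2)O 2/3 · (1,3)X 1/3
Row 2: (2,0)O 2/2 · (2,1)O 3/3 · (2,2)O 4/4 · (2,3)O 2/3
Row 3: (3,0)O 1/1 · (3,2)O 2/2 · (3,3)O 2/2
The smallest same-type fraction is 1/3 at (1,3), which reduces to 1/3. Any threshold above that leaves this resident unsatisfied.

1/3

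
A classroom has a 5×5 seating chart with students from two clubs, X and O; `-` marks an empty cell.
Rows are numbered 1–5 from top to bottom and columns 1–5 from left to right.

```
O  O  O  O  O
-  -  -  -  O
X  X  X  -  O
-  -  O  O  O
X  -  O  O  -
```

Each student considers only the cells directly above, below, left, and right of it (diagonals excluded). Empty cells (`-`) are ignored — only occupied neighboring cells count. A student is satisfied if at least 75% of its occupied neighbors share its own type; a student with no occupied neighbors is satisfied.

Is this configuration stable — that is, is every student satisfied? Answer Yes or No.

(1,1)O 1/1 satisfied
(1,2)O 2/2 satisfied
(1,3)O 2/2 satisfied
(1,4)O 2/2 satisfied
(1,5)O 2/2 satisfied
(2,5)O 2/2 satisfied
(3,1)X 1/1 satisfied
(3,2)X 2/2 satisfied
(3,3)X 1/2 not
(3,5)O 2/2 satisfied
(4,3)O 2/3 not
(4,4)O 3/3 satisfied
(4,5)O 2/2 satisfied
(5,1)X 0/0 satisfied
(5,3)O 2/2 satisfied
(5,4)O 2/2 satisfied
For instance (3,3) has only 1/2 same-type neighbors, below 3/4.

No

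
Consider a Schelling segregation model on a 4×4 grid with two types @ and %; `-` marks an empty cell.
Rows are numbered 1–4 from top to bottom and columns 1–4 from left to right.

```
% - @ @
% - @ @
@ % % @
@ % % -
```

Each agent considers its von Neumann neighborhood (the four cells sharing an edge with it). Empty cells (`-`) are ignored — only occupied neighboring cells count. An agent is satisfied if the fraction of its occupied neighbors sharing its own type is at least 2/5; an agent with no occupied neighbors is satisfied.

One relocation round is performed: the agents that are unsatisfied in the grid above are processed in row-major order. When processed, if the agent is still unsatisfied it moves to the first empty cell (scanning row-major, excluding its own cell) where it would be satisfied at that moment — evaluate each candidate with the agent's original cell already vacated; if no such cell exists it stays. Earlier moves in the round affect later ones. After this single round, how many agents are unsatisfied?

1

Initially unsatisfied (in order): (3,1).
  (3,1) → (1,2).
Resulting grid:
% @ @ @
% - @ @
- % % @
@ % % -
Unsatisfied now: (4,1).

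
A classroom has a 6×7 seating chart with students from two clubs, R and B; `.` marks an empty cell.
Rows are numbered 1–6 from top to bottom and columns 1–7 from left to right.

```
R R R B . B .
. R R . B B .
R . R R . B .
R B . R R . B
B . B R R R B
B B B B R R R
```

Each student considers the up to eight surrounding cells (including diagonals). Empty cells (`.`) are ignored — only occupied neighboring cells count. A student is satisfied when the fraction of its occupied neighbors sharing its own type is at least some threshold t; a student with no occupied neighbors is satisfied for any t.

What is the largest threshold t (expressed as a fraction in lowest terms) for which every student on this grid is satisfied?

1/4

(1,1)R 2/2
(1,2)R 4/4
(1,3)R 3/4
(1,4)B 1/3
(1,6)B 2/2
(2,2)R 6/6
(2,3)R 5/6
(2,5)B 4/5
(2,6)B 3/3
(3,1)R 2/3
(3,3)R 4/5
(3,4)R 4/5
(3,6)B 3/4
(4,1)R 1/3
(4,2)B 2/5
(4,4)R 5/6
(4,5)R 5/6
(4,7)B 2/3
(5,1)B 3/4
(5,3)B 4/6
(5,4)R 4/7
(5,5)R 6/7
(5,6)R 5/7
(5,7)B 1/4
(6,1)B 2/2
(6,2)B 4/4
(6,3)B 3/4
(6,4)B 2/5
(6,5)R 4/5
(6,6)R 4/5
(6,7)R 2/3
The smallest same-type fraction is 1/4 at (5,7), which reduces to 1/4. Any threshold above that leaves this student unsatisfied.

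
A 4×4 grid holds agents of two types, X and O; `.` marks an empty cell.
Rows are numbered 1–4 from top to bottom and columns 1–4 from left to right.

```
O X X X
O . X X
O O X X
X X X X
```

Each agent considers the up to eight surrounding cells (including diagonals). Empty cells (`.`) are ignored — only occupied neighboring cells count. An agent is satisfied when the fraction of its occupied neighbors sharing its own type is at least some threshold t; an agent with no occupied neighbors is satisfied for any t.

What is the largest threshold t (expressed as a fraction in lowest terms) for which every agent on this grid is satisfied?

2/7

(1,1)O 1/2
(1,2)X 2/4
(1,3)X 4/4
(1,4)X 3/3
(2,1)O 3/4
(2,3)X 6/7
(2,4)X 5/5
(3,1)O 2/4
(3,2)O 2/7
(3,3)X 6/7
(3,4)X 5/5
(4,1)X 1/3
(4,2)X 3/5
(4,3)X 4/5
(4,4)X 3/3
The smallest same-type fraction is 2/7 at (3,2), which reduces to 2/7. Any threshold above that leaves this agent unsatisfied.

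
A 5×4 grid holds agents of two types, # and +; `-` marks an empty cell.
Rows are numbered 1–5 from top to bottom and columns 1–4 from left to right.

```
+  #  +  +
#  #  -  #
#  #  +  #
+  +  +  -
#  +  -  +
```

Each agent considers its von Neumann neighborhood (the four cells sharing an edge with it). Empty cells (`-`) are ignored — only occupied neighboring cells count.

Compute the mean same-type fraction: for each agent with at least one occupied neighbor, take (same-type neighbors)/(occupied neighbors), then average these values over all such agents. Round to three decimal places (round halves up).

Row 1: (1,1)+ 0/2 · (1,2)# 1/3 · (1,3)+ 1/2 · (1,4)+ 1/2
Row 2: (2,1)# 2/3 · (2,2)# 3/3 · (2,4)# 1/2
Row 3: (3,1)# 2/3 · (3,2)# 2/4 · (3,3)+ 1/3 · (3,4)# 1/2
Row 4: (4,1)+ 1/3 · (4,2)+ 3/4 · (4,3)+ 2/2
Row 5: (5,1)# 0/2 · (5,2)+ 1/2 · (5,4)+ — no occupied neighbors
Sum over 16 agents: 0/2 + 1/3 + 1/2 + 1/2 + 2/3 + 3/3 + 1/2 + 2/3 + 2/4 + 1/3 + 1/2 + 1/3 + 3/4 + 2/2 + 0/2 + 1/2 = 97/12; mean = 97/12 ÷ 16 = 97/192 = 0.505208… → 0.505.

0.505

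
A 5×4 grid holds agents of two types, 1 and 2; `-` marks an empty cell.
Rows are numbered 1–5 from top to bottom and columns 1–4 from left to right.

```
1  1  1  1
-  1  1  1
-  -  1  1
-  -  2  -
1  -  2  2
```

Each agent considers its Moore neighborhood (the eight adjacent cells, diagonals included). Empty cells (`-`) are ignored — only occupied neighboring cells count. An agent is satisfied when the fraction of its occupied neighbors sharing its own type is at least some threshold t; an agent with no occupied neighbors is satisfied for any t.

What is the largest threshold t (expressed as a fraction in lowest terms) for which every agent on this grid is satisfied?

Row 1: (1,1)1 2/2 · (1,2)1 4/4 · (1,3)1 5/5 · (1,4)1 3/3
Row 2: (2,2)1 5/5 · (2,3)1 7/7 · (2,4)1 5/5
Row 3: (3,3)1 4/5 · (3,4)1 3/4
Row 4: (4,3)2 2/4
Row 5: (5,1)1 — no occupied neighbors · (5,3)2 2/2 · (5,4)2 2/2
The smallest same-type fraction is 2/4 at (4,3), which reduces to 1/2. Any threshold above that leaves this agent unsatisfied.

1/2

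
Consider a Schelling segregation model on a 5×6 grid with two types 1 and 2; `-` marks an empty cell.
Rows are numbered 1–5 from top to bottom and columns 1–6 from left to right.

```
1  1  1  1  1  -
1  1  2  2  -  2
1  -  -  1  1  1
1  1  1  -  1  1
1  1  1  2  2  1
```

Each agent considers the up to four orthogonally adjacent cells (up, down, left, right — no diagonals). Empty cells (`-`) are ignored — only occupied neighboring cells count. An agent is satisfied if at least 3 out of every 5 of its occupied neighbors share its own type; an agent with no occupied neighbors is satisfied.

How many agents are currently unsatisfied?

Row 1: (1,1)1 2/2 ✓ · (1,2)1 3/3 ✓ · (1,3)1 2/3 ✓ · (1,4)1 2/3 ✓ · (1,5)1 1/1 ✓
Row 2: (2,1)1 3/3 ✓ · (2,2)1 2/3 ✓ · (2,3)2 1/3 ✗ · (2,4)2 1/3 ✗ · (2,6)2 0/1 ✗
Row 3: (3,1)1 2/2 ✓ · (3,4)1 1/2 ✗ · (3,5)1 3/3 ✓ · (3,6)1 2/3 ✓
Row 4: (4,1)1 3/3 ✓ · (4,2)1 3/3 ✓ · (4,3)1 2/2 ✓ · (4,5)1 2/3 ✓ · (4,6)1 3/3 ✓
Row 5: (5,1)1 2/2 ✓ · (5,2)1 3/3 ✓ · (5,3)1 2/3 ✓ · (5,4)2 1/2 ✗ · (5,5)2 1/3 ✗ · (5,6)1 1/2 ✗
Unsatisfied: (2,3), (2,4), (2,6), (3,4), (5,4), (5,5), (5,6) — 7 in total.

7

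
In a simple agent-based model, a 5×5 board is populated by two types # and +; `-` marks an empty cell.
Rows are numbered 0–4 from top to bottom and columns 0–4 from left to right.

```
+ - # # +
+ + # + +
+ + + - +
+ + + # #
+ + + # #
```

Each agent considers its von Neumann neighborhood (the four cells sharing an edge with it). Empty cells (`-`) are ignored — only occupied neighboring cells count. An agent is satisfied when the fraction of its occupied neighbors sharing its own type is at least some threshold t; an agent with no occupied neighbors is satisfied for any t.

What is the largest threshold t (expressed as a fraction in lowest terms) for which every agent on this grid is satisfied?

1/4

Row 0: (0,0)+ 1/1 · (0,2)# 2/2 · (0,3)# 1/3 · (0,4)+ 1/2
Row 1: (1,0)+ 3/3 · (1,1)+ 2/3 · (1,2)# 1/4 · (1,3)+ 1/3 · (1,4)+ 3/3
Row 2: (2,0)+ 3/3 · (2,1)+ 4/4 · (2,2)+ 2/3 · (2,4)+ 1/2
Row 3: (3,0)+ 3/3 · (3,1)+ 4/4 · (3,2)+ 3/4 · (3,3)# 2/3 · (3,4)# 2/3
Row 4: (4,0)+ 2/2 · (4,1)+ 3/3 · (4,2)+ 2/3 · (4,3)# 2/3 · (4,4)# 2/2
The smallest same-type fraction is 1/4 at (1,2), which reduces to 1/4. Any threshold above that leaves this agent unsatisfied.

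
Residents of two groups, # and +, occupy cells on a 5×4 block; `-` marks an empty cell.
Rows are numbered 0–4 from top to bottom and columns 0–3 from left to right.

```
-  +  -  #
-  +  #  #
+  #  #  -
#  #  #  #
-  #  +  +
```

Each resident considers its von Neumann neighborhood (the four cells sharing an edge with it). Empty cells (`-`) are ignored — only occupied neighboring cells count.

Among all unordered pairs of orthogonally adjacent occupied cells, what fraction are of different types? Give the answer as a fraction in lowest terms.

Scan each occupied cell's neighbors to the right and below so each pair is counted once.
From row 0: 0 unlike of 2 pairs (running 0/2).
From row 1: 2 unlike of 4 pairs (running 2/6).
From row 2: 2 unlike of 5 pairs (running 4/11).
From row 3: 2 unlike of 6 pairs (running 6/17).
From row 4: 1 unlike of 2 pairs (running 7/19).
Total adjacent occupied pairs: 19; unlike-type pairs: 7.
7/19 is already in lowest terms.

7/19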